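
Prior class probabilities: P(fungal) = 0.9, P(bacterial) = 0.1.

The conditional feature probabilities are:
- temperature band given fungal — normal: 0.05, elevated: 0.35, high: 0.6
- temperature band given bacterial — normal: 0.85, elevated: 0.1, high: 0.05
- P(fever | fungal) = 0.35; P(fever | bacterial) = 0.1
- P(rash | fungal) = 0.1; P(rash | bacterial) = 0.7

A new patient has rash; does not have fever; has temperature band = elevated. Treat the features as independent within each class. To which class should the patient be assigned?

fungal: 0.9 × 0.35 × (1−0.35) × 0.1 = 0.020475
bacterial: 0.1 × 0.1 × (1−0.1) × 0.7 = 0.0063
Highest score → fungal.

fungal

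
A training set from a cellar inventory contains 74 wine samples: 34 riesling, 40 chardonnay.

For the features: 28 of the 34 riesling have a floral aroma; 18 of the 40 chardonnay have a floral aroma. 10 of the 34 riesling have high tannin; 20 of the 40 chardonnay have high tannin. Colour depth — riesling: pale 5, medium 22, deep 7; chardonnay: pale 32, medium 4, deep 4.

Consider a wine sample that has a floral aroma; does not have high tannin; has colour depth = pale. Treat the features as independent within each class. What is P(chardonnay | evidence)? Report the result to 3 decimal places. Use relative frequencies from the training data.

0.712

riesling: (34/74) × (28/34) × (24/34) × (5/34) ≈ 0.039278
chardonnay: (40/74) × (18/40) × (20/40) × (32/40) ≈ 0.0972973
P(chardonnay | x) = 0.0972973 / 0.1365753 ≈ 0.712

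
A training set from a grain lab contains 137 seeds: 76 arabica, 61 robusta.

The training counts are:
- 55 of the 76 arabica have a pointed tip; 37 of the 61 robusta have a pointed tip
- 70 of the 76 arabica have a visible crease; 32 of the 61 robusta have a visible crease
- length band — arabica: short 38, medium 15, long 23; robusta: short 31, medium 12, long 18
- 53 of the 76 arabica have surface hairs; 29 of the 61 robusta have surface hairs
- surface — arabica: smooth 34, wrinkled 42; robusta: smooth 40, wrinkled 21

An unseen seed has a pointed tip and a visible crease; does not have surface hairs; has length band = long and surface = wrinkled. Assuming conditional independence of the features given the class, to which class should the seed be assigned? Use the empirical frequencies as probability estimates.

arabica

arabica: (76/137) × (55/76) × (70/76) × (23/76) × (23/76) × (42/76) ≈ 0.018715
robusta: (61/137) × (37/61) × (32/61) × (18/61) × (32/61) × (21/61) ≈ 0.00755012
Highest score → arabica.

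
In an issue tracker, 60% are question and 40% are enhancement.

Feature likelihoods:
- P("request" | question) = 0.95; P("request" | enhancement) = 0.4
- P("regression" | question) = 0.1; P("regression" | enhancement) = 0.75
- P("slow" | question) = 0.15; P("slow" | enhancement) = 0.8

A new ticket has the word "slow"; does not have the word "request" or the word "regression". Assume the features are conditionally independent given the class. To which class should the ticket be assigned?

question: 0.6 × (1−0.95) × (1−0.1) × 0.15 = 0.00405
enhancement: 0.4 × (1−0.4) × (1−0.75) × 0.8 = 0.048
Highest score → enhancement.

enhancement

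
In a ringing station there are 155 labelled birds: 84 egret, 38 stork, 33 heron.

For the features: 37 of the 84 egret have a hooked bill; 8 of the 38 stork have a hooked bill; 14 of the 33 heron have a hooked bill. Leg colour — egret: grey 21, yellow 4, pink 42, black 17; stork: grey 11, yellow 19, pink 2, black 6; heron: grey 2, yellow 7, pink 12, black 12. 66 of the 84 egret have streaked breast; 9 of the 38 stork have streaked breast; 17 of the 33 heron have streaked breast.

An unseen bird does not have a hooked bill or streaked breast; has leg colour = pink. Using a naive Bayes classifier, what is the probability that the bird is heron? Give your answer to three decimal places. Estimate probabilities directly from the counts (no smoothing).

0.349

egret: (84/155) × (47/84) × (42/84) × (18/84) ≈ 0.0324885
stork: (38/155) × (30/38) × (2/38) × (29/38) ≈ 0.0077741
heron: (33/155) × (19/33) × (12/33) × (16/33) ≈ 0.021612
P(heron | x) = 0.021612 / 0.0618746 ≈ 0.349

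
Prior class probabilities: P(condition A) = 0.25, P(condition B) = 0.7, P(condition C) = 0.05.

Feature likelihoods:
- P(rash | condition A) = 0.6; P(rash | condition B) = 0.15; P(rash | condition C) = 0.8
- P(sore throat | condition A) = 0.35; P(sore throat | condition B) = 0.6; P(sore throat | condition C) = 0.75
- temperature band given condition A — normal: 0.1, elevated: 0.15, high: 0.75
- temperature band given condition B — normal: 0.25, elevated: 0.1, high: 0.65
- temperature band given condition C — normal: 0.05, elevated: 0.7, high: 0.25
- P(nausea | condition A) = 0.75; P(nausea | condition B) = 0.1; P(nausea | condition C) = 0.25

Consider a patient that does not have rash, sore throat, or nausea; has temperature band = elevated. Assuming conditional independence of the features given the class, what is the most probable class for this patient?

condition A: 0.25 × (1−0.6) × (1−0.35) × 0.15 × (1−0.75) = 0.0024375
condition B: 0.7 × (1−0.15) × (1−0.6) × 0.1 × (1−0.1) = 0.02142
condition C: 0.05 × (1−0.8) × (1−0.75) × 0.7 × (1−0.25) = 0.0013125
Highest score → condition B.

condition B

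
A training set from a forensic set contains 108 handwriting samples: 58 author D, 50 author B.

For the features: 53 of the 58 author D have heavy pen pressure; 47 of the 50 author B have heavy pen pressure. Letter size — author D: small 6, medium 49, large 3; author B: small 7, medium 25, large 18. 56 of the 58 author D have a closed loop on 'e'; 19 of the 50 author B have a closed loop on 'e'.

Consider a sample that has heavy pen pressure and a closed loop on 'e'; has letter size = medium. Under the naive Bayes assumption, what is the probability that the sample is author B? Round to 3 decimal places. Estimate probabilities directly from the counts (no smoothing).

author D: (58/108) × (53/58) × (49/58) × (56/58) ≈ 0.400295
author B: (50/108) × (47/50) × (25/50) × (19/50) ≈ 0.0826852
P(author B | x) = 0.0826852 / 0.4829802 ≈ 0.171

0.171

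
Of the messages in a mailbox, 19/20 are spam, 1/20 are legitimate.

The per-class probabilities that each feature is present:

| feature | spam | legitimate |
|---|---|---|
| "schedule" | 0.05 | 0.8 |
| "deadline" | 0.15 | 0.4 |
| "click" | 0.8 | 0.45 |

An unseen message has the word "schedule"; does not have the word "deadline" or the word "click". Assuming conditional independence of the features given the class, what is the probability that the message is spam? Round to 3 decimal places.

spam: 0.95 × 0.05 × (1−0.15) × (1−0.8) = 0.008075
legitimate: 0.05 × 0.8 × (1−0.4) × (1−0.45) = 0.0132
P(spam | x) = 0.008075 / 0.021275 ≈ 0.380

0.380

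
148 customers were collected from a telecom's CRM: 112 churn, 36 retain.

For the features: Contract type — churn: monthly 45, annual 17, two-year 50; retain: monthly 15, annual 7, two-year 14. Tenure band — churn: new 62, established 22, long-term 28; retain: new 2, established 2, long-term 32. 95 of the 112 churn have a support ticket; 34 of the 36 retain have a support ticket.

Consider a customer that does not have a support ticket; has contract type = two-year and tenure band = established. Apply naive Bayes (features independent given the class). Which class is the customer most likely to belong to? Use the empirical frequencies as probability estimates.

churn

churn: (112/148) × (50/112) × (22/112) × (17/112) ≈ 0.0100727
retain: (36/148) × (14/36) × (2/36) × (2/36) ≈ 0.000291959
Highest score → churn.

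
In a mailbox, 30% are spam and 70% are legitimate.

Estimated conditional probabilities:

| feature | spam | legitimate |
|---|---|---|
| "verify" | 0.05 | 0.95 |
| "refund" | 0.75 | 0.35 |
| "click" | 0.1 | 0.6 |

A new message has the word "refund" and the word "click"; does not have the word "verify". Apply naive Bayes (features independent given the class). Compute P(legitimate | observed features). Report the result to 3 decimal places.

spam: 0.3 × (1−0.05) × 0.75 × 0.1 = 0.021375
legitimate: 0.7 × (1−0.95) × 0.35 × 0.6 = 0.00735
P(legitimate | x) = 0.00735 / 0.028725 ≈ 0.256

0.256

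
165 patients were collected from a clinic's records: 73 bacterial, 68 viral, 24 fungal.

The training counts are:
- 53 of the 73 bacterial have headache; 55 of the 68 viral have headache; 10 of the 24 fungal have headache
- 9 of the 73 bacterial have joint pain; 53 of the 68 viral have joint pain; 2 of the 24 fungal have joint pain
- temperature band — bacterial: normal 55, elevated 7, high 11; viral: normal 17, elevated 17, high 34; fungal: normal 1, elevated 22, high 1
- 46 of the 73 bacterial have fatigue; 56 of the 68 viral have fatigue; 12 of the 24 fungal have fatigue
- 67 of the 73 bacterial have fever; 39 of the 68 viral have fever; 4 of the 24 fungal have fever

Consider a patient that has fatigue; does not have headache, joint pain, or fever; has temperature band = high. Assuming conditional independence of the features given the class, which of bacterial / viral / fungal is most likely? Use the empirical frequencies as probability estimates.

bacterial: (73/165) × (20/73) × (64/73) × (11/73) × (46/73) × (6/73) ≈ 0.000829347
viral: (68/165) × (13/68) × (15/68) × (34/68) × (56/68) × (29/68) ≈ 0.00305197
fungal: (24/165) × (14/24) × (22/24) × (1/24) × (12/24) × (20/24) ≈ 0.00135031
Highest score → viral.

viral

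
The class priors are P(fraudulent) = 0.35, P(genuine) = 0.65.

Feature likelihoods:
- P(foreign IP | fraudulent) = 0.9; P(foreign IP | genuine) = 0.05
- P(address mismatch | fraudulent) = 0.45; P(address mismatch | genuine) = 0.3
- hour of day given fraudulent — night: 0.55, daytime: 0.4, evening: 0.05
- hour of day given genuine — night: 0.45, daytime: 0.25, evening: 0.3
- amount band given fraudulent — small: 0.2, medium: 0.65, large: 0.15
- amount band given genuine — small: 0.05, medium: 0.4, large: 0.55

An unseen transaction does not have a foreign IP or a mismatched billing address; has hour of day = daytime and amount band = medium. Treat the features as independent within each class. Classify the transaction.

fraudulent: 0.35 × (1−0.9) × (1−0.45) × 0.4 × 0.65 = 0.005005
genuine: 0.65 × (1−0.05) × (1−0.3) × 0.25 × 0.4 = 0.043225
Highest score → genuine.

genuine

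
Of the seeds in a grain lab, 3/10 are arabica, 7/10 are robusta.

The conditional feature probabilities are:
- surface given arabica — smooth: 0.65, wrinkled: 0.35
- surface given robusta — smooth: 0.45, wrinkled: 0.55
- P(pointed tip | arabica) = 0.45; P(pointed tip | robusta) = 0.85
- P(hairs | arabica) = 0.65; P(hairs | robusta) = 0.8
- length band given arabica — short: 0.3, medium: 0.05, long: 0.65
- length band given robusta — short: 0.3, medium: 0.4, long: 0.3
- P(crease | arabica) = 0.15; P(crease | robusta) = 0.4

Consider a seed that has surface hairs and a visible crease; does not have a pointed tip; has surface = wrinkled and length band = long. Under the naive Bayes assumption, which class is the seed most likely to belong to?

robusta

arabica: 0.3 × 0.35 × (1−0.45) × 0.65 × 0.65 × 0.15 = 0.00365990625
robusta: 0.7 × 0.55 × (1−0.85) × 0.8 × 0.3 × 0.4 = 0.005544
Highest score → robusta.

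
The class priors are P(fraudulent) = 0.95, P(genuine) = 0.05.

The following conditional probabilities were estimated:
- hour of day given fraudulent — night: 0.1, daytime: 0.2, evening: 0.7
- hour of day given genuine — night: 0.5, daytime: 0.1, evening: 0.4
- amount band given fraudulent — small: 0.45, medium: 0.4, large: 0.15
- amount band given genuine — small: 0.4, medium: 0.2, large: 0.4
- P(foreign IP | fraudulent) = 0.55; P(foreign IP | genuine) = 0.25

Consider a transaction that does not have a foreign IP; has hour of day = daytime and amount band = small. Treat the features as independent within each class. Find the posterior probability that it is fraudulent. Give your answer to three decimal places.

fraudulent: 0.95 × 0.2 × 0.45 × (1−0.55) = 0.038475
genuine: 0.05 × 0.1 × 0.4 × (1−0.25) = 0.0015
P(fraudulent | x) = 0.038475 / 0.039975 ≈ 0.962

0.962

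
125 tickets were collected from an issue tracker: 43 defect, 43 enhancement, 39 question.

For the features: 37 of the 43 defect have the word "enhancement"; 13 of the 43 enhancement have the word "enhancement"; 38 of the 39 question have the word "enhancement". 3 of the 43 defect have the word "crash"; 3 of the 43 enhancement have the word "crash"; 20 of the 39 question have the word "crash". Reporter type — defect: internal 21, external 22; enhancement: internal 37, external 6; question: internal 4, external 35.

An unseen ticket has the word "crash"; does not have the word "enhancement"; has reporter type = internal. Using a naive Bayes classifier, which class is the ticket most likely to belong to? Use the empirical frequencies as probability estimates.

defect: (43/125) × (6/43) × (3/43) × (21/43) ≈ 0.00163548
enhancement: (43/125) × (30/43) × (3/43) × (37/43) ≈ 0.0144078
question: (39/125) × (1/39) × (20/39) × (4/39) ≈ 0.000420776
Highest score → enhancement.

enhancement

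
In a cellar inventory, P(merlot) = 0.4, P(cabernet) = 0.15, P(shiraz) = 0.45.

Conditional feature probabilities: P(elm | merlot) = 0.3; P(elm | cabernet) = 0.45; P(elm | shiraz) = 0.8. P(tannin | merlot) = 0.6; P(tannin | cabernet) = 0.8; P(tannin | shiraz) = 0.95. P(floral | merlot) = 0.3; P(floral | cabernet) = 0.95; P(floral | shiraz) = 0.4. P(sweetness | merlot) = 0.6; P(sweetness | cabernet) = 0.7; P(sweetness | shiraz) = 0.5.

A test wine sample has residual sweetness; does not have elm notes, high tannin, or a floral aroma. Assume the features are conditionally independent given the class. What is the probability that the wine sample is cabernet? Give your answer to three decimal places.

0.012

merlot: 0.4 × (1−0.3) × (1−0.6) × (1−0.3) × 0.6 = 0.04704
cabernet: 0.15 × (1−0.45) × (1−0.8) × (1−0.95) × 0.7 = 0.0005775
shiraz: 0.45 × (1−0.8) × (1−0.95) × (1−0.4) × 0.5 = 0.00135
P(cabernet | x) = 0.0005775 / 0.0489675 ≈ 0.012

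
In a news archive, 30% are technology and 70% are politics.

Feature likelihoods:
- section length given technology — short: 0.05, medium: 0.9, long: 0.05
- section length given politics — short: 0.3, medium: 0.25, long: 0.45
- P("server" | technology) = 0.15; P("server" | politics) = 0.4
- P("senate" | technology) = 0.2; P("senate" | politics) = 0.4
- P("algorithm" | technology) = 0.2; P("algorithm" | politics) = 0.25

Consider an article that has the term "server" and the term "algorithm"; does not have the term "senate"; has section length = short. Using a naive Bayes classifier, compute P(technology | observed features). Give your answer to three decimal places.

0.028

technology: 0.3 × 0.05 × 0.15 × (1−0.2) × 0.2 = 0.00036
politics: 0.7 × 0.3 × 0.4 × (1−0.4) × 0.25 = 0.0126
P(technology | x) = 0.00036 / 0.01296 ≈ 0.028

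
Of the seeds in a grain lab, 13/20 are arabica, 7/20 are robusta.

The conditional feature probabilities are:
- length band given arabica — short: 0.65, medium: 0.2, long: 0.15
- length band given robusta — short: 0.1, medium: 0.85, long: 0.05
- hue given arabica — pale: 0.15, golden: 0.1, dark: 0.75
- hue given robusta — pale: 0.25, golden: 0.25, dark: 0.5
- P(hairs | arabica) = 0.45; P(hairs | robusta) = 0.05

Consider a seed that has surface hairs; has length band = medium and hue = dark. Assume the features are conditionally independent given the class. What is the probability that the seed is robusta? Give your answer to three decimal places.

0.145

arabica: 0.65 × 0.2 × 0.75 × 0.45 = 0.043875
robusta: 0.35 × 0.85 × 0.5 × 0.05 = 0.0074375
P(robusta | x) = 0.0074375 / 0.0513125 ≈ 0.145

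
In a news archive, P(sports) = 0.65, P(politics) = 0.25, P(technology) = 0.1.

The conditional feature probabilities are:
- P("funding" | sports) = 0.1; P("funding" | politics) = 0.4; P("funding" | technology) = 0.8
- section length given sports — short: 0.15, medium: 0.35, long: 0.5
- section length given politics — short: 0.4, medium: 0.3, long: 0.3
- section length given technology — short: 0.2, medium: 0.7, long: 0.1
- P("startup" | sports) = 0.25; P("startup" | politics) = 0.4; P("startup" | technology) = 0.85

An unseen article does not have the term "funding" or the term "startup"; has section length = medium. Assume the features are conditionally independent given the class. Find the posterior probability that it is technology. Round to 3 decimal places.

0.011

sports: 0.65 × (1−0.1) × 0.35 × (1−0.25) = 0.1535625
politics: 0.25 × (1−0.4) × 0.3 × (1−0.4) = 0.027
technology: 0.1 × (1−0.8) × 0.7 × (1−0.85) = 0.0021
P(technology | x) = 0.0021 / 0.1826625 ≈ 0.011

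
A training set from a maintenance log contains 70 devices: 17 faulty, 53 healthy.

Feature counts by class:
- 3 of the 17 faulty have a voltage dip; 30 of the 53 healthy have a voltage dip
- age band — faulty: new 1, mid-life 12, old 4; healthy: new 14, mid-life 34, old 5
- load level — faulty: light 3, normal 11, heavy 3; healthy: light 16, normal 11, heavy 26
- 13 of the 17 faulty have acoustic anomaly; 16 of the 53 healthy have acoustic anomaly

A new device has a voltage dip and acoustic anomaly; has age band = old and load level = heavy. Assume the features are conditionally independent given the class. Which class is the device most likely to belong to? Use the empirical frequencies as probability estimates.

faulty: (17/70) × (3/17) × (4/17) × (3/17) × (13/17) ≈ 0.00136082
healthy: (53/70) × (30/53) × (5/53) × (26/53) × (16/53) ≈ 0.00598768
Highest score → healthy.

healthy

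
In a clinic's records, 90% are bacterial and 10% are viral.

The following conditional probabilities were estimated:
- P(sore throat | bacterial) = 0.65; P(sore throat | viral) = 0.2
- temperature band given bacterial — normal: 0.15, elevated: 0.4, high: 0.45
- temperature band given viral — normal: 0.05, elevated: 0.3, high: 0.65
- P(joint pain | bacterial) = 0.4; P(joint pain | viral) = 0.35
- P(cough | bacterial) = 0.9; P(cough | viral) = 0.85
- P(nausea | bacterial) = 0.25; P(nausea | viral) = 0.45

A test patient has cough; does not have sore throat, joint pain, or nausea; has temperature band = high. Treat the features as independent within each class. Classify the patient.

bacterial: 0.9 × (1−0.65) × 0.45 × (1−0.4) × 0.9 × (1−0.25) = 0.05740875
viral: 0.1 × (1−0.2) × 0.65 × (1−0.35) × 0.85 × (1−0.45) = 0.0158015
Highest score → bacterial.

bacterial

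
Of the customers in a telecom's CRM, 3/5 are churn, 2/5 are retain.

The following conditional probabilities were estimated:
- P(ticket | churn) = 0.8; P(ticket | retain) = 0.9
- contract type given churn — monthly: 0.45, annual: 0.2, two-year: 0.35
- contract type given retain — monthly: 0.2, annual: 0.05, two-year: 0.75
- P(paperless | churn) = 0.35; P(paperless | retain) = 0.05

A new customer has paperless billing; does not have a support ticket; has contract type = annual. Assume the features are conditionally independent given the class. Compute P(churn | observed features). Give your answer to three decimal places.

0.988

churn: 0.6 × (1−0.8) × 0.2 × 0.35 = 0.0084
retain: 0.4 × (1−0.9) × 0.05 × 0.05 = 0.0001
P(churn | x) = 0.0084 / 0.0085 ≈ 0.988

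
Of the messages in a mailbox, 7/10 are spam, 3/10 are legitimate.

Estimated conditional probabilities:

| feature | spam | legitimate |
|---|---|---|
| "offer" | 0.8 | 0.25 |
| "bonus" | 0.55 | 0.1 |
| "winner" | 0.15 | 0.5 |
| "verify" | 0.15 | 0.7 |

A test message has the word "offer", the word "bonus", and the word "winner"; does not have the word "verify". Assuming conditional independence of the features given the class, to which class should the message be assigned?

spam: 0.7 × 0.8 × 0.55 × 0.15 × (1−0.15) = 0.03927
legitimate: 0.3 × 0.25 × 0.1 × 0.5 × (1−0.7) = 0.001125
Highest score → spam.

spam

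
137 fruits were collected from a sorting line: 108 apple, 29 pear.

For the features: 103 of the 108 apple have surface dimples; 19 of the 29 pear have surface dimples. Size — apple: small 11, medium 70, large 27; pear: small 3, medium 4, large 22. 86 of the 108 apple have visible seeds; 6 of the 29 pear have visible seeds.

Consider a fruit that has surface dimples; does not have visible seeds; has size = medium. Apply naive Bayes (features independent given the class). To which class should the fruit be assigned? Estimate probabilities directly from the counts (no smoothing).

apple

apple: (108/137) × (103/108) × (70/108) × (22/108) ≈ 0.0992636
pear: (29/137) × (19/29) × (4/29) × (23/29) ≈ 0.0151714
Highest score → apple.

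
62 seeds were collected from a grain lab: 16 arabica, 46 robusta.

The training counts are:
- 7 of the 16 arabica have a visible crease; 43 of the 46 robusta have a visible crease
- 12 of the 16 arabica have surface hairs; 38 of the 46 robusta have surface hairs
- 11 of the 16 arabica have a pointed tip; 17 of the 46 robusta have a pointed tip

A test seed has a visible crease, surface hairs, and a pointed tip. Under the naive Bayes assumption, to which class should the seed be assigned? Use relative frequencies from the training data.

robusta

arabica: (16/62) × (7/16) × (12/16) × (11/16) ≈ 0.0582157
robusta: (46/62) × (43/46) × (38/46) × (17/46) ≈ 0.211735
Highest score → robusta.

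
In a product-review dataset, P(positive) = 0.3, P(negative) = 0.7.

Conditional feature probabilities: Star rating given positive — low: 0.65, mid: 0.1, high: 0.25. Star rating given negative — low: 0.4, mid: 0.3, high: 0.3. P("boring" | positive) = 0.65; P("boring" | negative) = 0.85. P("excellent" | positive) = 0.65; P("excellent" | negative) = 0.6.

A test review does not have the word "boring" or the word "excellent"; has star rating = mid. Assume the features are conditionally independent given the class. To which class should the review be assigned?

negative

positive: 0.3 × 0.1 × (1−0.65) × (1−0.65) = 0.003675
negative: 0.7 × 0.3 × (1−0.85) × (1−0.6) = 0.0126
Highest score → negative.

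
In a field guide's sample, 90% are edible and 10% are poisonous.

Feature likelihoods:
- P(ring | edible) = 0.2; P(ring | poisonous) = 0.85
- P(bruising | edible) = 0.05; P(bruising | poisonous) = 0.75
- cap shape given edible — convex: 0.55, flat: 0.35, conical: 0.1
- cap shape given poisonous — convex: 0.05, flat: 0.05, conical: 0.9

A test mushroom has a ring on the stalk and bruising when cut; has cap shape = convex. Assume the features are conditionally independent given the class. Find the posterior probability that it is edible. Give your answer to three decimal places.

0.608

edible: 0.9 × 0.2 × 0.05 × 0.55 = 0.00495
poisonous: 0.1 × 0.85 × 0.75 × 0.05 = 0.0031875
P(edible | x) = 0.00495 / 0.0081375 ≈ 0.608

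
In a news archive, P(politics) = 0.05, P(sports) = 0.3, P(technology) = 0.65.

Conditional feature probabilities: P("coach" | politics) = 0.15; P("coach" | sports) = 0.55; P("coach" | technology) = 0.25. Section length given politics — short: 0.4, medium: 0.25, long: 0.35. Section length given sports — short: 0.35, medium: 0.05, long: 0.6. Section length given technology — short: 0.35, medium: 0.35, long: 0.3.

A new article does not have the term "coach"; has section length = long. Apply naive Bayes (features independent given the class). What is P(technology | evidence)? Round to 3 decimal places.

politics: 0.05 × (1−0.15) × 0.35 = 0.014875
sports: 0.3 × (1−0.55) × 0.6 = 0.081
technology: 0.65 × (1−0.25) × 0.3 = 0.14625
P(technology | x) = 0.14625 / 0.242125 ≈ 0.604

0.604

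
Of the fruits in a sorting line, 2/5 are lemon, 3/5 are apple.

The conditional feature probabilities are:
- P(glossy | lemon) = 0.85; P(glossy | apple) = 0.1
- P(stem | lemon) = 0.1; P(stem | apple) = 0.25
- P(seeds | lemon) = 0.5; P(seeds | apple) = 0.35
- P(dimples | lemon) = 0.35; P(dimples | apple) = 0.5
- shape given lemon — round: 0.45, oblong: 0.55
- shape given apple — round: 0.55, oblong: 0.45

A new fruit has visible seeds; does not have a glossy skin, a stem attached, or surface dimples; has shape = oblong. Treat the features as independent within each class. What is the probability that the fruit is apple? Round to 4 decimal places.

lemon: 0.4 × (1−0.85) × (1−0.1) × 0.5 × (1−0.35) × 0.55 = 0.0096525
apple: 0.6 × (1−0.1) × (1−0.25) × 0.35 × (1−0.5) × 0.45 = 0.03189375
P(apple | x) = 0.03189375 / 0.04154625 ≈ 0.7677

0.7677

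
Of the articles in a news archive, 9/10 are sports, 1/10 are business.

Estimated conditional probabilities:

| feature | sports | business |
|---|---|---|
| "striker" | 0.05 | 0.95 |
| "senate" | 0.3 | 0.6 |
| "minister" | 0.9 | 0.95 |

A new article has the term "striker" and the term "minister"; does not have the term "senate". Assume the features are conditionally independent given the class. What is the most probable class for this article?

sports: 0.9 × 0.05 × (1−0.3) × 0.9 = 0.02835
business: 0.1 × 0.95 × (1−0.6) × 0.95 = 0.0361
Highest score → business.

business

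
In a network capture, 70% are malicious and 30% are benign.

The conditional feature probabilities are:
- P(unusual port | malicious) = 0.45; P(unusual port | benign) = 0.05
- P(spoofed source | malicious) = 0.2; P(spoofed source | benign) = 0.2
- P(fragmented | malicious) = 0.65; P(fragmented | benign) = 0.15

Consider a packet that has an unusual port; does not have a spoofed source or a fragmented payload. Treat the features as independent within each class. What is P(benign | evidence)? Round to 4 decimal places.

0.1037

malicious: 0.7 × 0.45 × (1−0.2) × (1−0.65) = 0.0882
benign: 0.3 × 0.05 × (1−0.2) × (1−0.15) = 0.0102
P(benign | x) = 0.0102 / 0.0984 ≈ 0.1037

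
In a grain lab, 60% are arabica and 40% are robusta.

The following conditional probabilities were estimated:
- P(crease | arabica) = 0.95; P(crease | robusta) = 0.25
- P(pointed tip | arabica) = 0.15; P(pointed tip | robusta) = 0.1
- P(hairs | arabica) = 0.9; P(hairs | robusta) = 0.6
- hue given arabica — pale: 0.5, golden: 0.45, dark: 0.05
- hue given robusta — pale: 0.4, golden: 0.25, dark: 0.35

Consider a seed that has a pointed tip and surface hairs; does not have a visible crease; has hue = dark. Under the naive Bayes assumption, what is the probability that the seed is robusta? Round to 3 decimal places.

0.969

arabica: 0.6 × (1−0.95) × 0.15 × 0.9 × 0.05 = 0.0002025
robusta: 0.4 × (1−0.25) × 0.1 × 0.6 × 0.35 = 0.0063
P(robusta | x) = 0.0063 / 0.0065025 ≈ 0.969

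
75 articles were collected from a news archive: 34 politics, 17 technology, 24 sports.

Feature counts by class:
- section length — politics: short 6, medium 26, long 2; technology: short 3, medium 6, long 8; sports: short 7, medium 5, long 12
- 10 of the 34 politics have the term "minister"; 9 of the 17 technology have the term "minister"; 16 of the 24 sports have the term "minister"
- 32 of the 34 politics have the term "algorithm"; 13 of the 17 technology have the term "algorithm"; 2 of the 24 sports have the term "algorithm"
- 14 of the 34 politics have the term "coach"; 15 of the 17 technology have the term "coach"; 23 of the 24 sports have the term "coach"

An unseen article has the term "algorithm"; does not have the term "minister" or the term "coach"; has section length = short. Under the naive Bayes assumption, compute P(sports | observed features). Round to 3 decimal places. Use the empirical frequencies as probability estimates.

0.003

politics: (34/75) × (6/34) × (24/34) × (32/34) × (20/34) ≈ 0.031264
technology: (17/75) × (3/17) × (8/17) × (13/17) × (2/17) ≈ 0.00169347
sports: (24/75) × (7/24) × (8/24) × (2/24) × (1/24) ≈ 0.000108025
P(sports | x) = 0.000108025 / 0.033065495 ≈ 0.003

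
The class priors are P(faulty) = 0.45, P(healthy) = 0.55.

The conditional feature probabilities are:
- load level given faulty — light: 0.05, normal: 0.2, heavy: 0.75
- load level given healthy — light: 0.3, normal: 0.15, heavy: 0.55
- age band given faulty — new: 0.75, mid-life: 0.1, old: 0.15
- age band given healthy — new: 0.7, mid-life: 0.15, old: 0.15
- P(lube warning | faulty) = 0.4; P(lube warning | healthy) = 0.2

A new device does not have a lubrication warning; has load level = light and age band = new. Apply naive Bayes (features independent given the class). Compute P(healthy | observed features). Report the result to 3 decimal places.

faulty: 0.45 × 0.05 × 0.75 × (1−0.4) = 0.010125
healthy: 0.55 × 0.3 × 0.7 × (1−0.2) = 0.0924
P(healthy | x) = 0.0924 / 0.102525 ≈ 0.901

0.901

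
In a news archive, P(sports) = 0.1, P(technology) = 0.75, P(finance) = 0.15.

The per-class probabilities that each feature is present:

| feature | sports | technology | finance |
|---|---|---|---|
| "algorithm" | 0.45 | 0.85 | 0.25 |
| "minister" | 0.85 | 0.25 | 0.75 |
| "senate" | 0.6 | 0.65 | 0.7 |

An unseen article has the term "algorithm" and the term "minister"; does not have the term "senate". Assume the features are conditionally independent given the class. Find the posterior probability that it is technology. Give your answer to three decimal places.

0.701

sports: 0.1 × 0.45 × 0.85 × (1−0.6) = 0.0153
technology: 0.75 × 0.85 × 0.25 × (1−0.65) = 0.05578125
finance: 0.15 × 0.25 × 0.75 × (1−0.7) = 0.0084375
P(technology | x) = 0.05578125 / 0.07951875 ≈ 0.701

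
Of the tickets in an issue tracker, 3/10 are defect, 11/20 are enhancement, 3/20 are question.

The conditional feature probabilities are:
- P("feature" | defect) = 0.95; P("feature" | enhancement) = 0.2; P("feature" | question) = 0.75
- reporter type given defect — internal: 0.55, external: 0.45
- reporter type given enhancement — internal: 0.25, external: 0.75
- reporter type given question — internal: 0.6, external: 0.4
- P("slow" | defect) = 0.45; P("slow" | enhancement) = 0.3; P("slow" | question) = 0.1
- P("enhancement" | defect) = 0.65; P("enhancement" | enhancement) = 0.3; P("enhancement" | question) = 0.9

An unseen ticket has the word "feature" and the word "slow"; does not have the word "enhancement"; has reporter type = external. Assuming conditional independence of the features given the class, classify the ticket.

defect

defect: 0.3 × 0.95 × 0.45 × 0.45 × (1−0.65) = 0.020199375
enhancement: 0.55 × 0.2 × 0.75 × 0.3 × (1−0.3) = 0.017325
question: 0.15 × 0.75 × 0.4 × 0.1 × (1−0.9) = 0.00045
Highest score → defect.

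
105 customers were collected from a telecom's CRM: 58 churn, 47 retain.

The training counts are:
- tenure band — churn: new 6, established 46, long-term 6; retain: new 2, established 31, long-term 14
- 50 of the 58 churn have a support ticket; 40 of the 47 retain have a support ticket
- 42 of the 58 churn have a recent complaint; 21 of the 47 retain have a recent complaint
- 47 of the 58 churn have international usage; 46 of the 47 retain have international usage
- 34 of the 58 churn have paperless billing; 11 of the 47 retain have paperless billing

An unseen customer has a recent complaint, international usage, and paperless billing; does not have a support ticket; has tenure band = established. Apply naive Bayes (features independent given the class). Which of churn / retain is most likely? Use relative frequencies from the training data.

churn: (58/105) × (46/58) × (8/58) × (42/58) × (47/58) × (34/58) ≈ 0.0207861
retain: (47/105) × (31/47) × (7/47) × (21/47) × (46/47) × (11/47) ≈ 0.00450038
Highest score → churn.

churn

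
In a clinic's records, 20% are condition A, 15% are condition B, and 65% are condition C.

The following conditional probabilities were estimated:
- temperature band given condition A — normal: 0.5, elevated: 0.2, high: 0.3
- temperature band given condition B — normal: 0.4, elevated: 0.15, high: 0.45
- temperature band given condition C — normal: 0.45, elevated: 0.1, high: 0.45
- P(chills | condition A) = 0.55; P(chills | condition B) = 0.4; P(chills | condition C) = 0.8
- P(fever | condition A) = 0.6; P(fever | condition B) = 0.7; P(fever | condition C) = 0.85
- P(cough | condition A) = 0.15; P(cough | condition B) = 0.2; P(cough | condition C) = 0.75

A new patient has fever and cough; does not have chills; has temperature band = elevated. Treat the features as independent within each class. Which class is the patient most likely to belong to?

condition C

condition A: 0.2 × 0.2 × (1−0.55) × 0.6 × 0.15 = 0.00162
condition B: 0.15 × 0.15 × (1−0.4) × 0.7 × 0.2 = 0.00189
condition C: 0.65 × 0.1 × (1−0.8) × 0.85 × 0.75 = 0.0082875
Highest score → condition C.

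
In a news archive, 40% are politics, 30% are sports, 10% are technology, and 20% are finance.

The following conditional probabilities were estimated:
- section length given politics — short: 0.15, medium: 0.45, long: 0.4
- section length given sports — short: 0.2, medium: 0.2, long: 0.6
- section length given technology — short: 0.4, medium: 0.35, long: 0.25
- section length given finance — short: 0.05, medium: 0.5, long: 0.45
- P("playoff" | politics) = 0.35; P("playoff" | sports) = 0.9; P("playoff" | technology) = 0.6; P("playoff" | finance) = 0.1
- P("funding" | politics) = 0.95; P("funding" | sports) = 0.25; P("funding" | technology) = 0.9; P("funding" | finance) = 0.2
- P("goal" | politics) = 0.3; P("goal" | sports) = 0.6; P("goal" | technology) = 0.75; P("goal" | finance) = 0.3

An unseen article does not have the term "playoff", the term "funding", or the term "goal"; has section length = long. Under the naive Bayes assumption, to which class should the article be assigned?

finance

politics: 0.4 × 0.4 × (1−0.35) × (1−0.95) × (1−0.3) = 0.00364
sports: 0.3 × 0.6 × (1−0.9) × (1−0.25) × (1−0.6) = 0.0054
technology: 0.1 × 0.25 × (1−0.6) × (1−0.9) × (1−0.75) = 0.00025
finance: 0.2 × 0.45 × (1−0.1) × (1−0.2) × (1−0.3) = 0.04536
Highest score → finance.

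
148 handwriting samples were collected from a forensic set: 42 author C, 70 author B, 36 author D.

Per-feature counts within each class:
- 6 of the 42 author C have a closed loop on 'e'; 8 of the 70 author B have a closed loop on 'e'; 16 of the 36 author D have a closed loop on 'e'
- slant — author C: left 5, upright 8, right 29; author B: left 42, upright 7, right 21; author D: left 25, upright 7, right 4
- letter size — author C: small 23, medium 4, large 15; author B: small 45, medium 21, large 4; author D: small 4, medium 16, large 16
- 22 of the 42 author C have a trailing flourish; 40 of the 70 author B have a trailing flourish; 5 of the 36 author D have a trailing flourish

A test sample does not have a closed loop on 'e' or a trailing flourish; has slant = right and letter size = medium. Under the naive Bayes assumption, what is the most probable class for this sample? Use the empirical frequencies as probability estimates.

author B

author C: (42/148) × (36/42) × (29/42) × (4/42) × (20/42) ≈ 0.00761695
author B: (70/148) × (62/70) × (21/70) × (21/70) × (30/70) ≈ 0.0161583
author D: (36/148) × (20/36) × (4/36) × (16/36) × (31/36) ≈ 0.00574649
Highest score → author B.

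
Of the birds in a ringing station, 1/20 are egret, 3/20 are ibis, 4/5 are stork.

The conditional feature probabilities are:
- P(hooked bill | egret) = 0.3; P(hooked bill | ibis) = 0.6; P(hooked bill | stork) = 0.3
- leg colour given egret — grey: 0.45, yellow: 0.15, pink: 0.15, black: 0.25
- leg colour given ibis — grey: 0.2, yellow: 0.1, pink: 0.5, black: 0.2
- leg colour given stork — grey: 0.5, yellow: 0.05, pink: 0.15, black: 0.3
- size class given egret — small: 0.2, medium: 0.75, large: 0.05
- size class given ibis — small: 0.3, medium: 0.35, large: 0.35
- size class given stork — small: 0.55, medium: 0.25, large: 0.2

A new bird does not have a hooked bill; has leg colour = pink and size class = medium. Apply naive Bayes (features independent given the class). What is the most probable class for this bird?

stork

egret: 0.05 × (1−0.3) × 0.15 × 0.75 = 0.0039375
ibis: 0.15 × (1−0.6) × 0.5 × 0.35 = 0.0105
stork: 0.8 × (1−0.3) × 0.15 × 0.25 = 0.021
Highest score → stork.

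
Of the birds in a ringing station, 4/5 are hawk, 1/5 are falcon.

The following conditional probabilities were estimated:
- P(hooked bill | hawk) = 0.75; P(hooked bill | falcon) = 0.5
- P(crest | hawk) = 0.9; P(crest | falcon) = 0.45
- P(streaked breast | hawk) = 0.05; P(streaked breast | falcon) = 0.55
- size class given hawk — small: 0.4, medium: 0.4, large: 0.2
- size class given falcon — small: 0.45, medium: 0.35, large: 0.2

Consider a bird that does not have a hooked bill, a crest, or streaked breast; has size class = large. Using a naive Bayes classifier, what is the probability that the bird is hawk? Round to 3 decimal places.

hawk: 0.8 × (1−0.75) × (1−0.9) × (1−0.05) × 0.2 = 0.0038
falcon: 0.2 × (1−0.5) × (1−0.45) × (1−0.55) × 0.2 = 0.00495
P(hawk | x) = 0.0038 / 0.00875 ≈ 0.434

0.434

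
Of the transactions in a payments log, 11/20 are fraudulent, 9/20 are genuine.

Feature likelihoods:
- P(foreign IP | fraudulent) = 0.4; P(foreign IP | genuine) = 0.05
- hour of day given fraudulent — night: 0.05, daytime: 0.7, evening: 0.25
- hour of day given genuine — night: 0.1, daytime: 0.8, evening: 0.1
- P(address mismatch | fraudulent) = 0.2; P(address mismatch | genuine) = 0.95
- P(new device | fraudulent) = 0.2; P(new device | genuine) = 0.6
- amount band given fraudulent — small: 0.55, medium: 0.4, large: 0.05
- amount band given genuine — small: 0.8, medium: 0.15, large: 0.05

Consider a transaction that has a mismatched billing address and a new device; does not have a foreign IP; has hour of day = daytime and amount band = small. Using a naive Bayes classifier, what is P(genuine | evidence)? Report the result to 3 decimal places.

0.968

fraudulent: 0.55 × (1−0.4) × 0.7 × 0.2 × 0.2 × 0.55 = 0.005082
genuine: 0.45 × (1−0.05) × 0.8 × 0.95 × 0.6 × 0.8 = 0.155952
P(genuine | x) = 0.155952 / 0.161034 ≈ 0.968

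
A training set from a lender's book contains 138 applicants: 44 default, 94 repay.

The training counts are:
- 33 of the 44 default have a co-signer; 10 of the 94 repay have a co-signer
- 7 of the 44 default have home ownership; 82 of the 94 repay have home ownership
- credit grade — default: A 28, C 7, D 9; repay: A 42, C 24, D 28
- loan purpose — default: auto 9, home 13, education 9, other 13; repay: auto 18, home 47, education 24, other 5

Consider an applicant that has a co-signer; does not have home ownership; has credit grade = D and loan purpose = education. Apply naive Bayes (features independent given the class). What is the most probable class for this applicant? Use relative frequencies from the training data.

default: (44/138) × (33/44) × (37/44) × (9/44) × (9/44) ≈ 0.00841325
repay: (94/138) × (10/94) × (12/94) × (28/94) × (24/94) ≈ 0.000703539
Highest score → default.

default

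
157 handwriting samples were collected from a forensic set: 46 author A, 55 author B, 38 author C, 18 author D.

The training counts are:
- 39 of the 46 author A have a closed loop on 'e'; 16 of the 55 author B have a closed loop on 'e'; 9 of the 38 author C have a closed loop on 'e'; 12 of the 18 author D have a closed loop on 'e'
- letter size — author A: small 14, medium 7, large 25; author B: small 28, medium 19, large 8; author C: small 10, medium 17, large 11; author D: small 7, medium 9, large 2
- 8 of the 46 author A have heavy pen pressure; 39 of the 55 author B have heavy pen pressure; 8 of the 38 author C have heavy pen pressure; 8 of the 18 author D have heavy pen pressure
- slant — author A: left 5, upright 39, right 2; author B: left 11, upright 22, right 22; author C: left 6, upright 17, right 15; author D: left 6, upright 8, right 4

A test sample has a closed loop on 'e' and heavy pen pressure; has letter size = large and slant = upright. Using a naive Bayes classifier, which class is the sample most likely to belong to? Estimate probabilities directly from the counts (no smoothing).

author A: (46/157) × (39/46) × (25/46) × (8/46) × (39/46) ≈ 0.0199061
author B: (55/157) × (16/55) × (8/55) × (39/55) × (22/55) ≈ 0.00420445
author C: (38/157) × (9/38) × (11/38) × (8/38) × (17/38) ≈ 0.00156287
author D: (18/157) × (12/18) × (2/18) × (8/18) × (8/18) ≈ 0.00167754
Highest score → author A.

author A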